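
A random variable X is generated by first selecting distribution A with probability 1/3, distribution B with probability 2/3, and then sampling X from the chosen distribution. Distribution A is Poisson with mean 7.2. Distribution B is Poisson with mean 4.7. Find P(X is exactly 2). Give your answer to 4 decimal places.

Conditional on each component, P(X = 2): A: 0.0193515; B: 0.100457.
By total probability, P(X = 2) = 0.333333·0.0193515 + 0.666667·0.100457 = 0.0734221.

0.0734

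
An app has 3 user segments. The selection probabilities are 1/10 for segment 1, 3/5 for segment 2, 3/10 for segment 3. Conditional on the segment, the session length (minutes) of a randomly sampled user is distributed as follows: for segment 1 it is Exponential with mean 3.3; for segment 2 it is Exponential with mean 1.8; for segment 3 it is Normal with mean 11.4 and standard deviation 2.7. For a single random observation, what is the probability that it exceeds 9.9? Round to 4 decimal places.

Conditional on each segment, P(X > 9.9): 1: 0.0497871; 2: 0.00408677; 3: 0.710743.
By total probability, P(X > 9.9) = 0.1·0.0497871 + 0.6·0.00408677 + 0.3·0.710743 = 0.220654.

0.2207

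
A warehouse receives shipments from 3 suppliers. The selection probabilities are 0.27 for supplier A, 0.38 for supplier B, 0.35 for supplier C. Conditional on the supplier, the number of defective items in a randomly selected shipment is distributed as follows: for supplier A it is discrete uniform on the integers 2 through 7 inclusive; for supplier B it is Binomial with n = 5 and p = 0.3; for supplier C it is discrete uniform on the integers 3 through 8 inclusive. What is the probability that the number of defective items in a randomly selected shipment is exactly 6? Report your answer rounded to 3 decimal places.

Conditional on each supplier, P(X = 6): A: 0.166667; B: 0; C: 0.166667.
By total probability, P(X = 6) = 0.27·0.166667 + 0.38·0 + 0.35·0.166667 = 0.103333.

0.103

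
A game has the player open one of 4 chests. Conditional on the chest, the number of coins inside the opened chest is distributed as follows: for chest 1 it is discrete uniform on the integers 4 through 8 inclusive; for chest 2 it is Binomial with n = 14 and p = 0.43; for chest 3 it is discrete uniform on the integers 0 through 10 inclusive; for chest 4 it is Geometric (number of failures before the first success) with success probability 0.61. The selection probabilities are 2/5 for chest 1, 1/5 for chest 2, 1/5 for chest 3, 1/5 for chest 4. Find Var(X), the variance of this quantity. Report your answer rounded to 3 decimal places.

8.035

Per component, 1: μ=6, E[X²]=38; 2: μ=6.02, E[X²]=39.6718; 3: μ=5, E[X²]=35; 4: μ=0.639344, E[X²]=1.45687.
E[X] = 0.4·6 + 0.2·6.02 + 0.2·5 + 0.2·0.639344 = 4.73187.
E[X²] = 0.4·38 + 0.2·39.6718 + 0.2·35 + 0.2·1.45687 = 30.4257.
Var(X) = E[X²] − (E[X])² = 30.4257 − 22.3906 = 8.03515.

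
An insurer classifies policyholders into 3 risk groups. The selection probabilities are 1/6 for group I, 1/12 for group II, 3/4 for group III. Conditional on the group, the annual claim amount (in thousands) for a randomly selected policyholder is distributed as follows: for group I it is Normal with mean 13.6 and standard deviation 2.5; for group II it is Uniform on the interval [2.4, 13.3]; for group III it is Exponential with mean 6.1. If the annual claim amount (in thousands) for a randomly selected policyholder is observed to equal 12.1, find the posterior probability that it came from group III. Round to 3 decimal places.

Likelihoods f(12.1 | ·): I: 0.13329; II: 0.0917431; III: 0.0225528.
Posterior ∝ prior × likelihood. Numerator for III: 0.75·0.0225528 = 0.0169146.
Normalizing constant: 0.166667·0.13329 + 0.0833333·0.0917431 + 0.75·0.0225528 = 0.0467748.
P(III | observation) = 0.0169146 / 0.0467748 = 0.361618.

0.362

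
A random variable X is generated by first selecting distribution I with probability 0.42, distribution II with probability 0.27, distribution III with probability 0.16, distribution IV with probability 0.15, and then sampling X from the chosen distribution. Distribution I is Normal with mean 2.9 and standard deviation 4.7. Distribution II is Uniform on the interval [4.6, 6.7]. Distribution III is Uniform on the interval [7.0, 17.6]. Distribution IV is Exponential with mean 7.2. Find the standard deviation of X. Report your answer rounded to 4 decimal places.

5.4077

Per component, I: μ=2.9, E[X²]=30.5; II: μ=5.65, E[X²]=32.29; III: μ=12.3, E[X²]=160.653; IV: μ=7.2, E[X²]=103.68.
E[X] = 0.42·2.9 + 0.27·5.65 + 0.16·12.3 + 0.15·7.2 = 5.7915.
E[X²] = 0.42·30.5 + 0.27·32.29 + 0.16·160.653 + 0.15·103.68 = 62.7848.
Var(X) = E[X²] − (E[X])² = 62.7848 − 33.5415 = 29.2434.
SD(X) = √29.2434 = 5.40771.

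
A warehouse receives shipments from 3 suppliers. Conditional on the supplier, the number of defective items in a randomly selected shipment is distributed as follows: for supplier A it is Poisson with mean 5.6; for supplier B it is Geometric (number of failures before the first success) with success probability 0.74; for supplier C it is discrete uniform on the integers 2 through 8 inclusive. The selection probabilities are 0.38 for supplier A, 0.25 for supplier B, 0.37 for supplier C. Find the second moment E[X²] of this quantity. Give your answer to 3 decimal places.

For each component E[X²] = Var + (mean)², giving A: 36.96; B: 0.598247; C: 29.
Overall E[X²] = 0.38·36.96 + 0.25·0.598247 + 0.37·29 = 24.9244.

24.924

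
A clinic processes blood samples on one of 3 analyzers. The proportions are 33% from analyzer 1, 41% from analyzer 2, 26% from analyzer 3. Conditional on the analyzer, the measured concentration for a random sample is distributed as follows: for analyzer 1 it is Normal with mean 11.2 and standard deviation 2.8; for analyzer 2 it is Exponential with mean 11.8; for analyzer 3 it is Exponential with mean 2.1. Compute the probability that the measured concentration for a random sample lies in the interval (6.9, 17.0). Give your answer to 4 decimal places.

0.4442

Conditional on each analyzer, P(6.9 < X < 17.0): 1: 0.918536; 2: 0.32048; 3: 0.0371089.
By total probability, P(6.9 < X < 17.0) = 0.33·0.918536 + 0.41·0.32048 + 0.26·0.0371089 = 0.444162.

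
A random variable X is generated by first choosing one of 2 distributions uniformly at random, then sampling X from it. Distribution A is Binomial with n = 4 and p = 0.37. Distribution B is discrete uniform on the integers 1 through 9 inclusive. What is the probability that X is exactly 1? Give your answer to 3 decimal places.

Conditional on each component, P(X = 1): A: 0.37007; B: 0.111111.
By total probability, P(X = 1) = 0.5·0.37007 + 0.5·0.111111 = 0.24059.

0.241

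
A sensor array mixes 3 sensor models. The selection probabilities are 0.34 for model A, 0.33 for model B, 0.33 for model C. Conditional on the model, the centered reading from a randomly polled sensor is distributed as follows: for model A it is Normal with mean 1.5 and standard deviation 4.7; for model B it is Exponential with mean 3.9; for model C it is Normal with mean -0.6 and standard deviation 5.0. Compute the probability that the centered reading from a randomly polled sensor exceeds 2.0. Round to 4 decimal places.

0.4527

Conditional on each model, P(X > 2.0): A: 0.457639; B: 0.598804; C: 0.301532.
By total probability, P(X > 2.0) = 0.34·0.457639 + 0.33·0.598804 + 0.33·0.301532 = 0.452708.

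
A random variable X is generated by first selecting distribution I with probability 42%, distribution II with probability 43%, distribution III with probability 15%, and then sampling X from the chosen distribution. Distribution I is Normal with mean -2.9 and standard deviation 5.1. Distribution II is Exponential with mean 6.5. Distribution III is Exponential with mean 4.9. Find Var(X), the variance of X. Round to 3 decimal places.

52.649

Per component, I: μ=-2.9, E[X²]=34.42; II: μ=6.5, E[X²]=84.5; III: μ=4.9, E[X²]=48.02.
E[X] = 0.42·-2.9 + 0.43·6.5 + 0.15·4.9 = 2.312.
E[X²] = 0.42·34.42 + 0.43·84.5 + 0.15·48.02 = 57.9944.
Var(X) = E[X²] − (E[X])² = 57.9944 − 5.34534 = 52.6491.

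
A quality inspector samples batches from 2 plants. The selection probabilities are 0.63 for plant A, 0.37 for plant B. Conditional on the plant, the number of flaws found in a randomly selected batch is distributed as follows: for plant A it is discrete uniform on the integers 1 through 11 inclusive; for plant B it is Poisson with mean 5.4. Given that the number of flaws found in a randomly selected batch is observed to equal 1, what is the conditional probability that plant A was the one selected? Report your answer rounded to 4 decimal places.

Likelihoods P(X=1 | ·): A: 0.0909091; B: 0.0243895.
Posterior ∝ prior × likelihood. Numerator for A: 0.63·0.0909091 = 0.0572727.
Normalizing constant: 0.63·0.0909091 + 0.37·0.0243895 = 0.0662969.
P(A | observation) = 0.0572727 / 0.0662969 = 0.863883.

0.8639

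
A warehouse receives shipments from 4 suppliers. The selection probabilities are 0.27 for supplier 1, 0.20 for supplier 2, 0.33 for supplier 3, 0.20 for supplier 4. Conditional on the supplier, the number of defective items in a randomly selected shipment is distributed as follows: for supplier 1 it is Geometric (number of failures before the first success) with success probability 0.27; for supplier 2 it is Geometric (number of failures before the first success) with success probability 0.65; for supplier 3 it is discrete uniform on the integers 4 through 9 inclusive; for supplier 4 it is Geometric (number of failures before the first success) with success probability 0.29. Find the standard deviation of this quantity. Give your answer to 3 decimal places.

Per component, 1: μ=2.7037, E[X²]=17.3237; 2: μ=0.538462, E[X²]=1.11834; 3: μ=6.5, E[X²]=45.1667; 4: μ=2.44828, E[X²]=14.4364.
E[X] = 0.27·2.7037 + 0.2·0.538462 + 0.33·6.5 + 0.2·2.44828 = 3.47235.
E[X²] = 0.27·17.3237 + 0.2·1.11834 + 0.33·45.1667 + 0.2·14.4364 = 22.6934.
Var(X) = E[X²] − (E[X])² = 22.6934 − 12.0572 = 10.6362.
SD(X) = √10.6362 = 3.26131.

3.261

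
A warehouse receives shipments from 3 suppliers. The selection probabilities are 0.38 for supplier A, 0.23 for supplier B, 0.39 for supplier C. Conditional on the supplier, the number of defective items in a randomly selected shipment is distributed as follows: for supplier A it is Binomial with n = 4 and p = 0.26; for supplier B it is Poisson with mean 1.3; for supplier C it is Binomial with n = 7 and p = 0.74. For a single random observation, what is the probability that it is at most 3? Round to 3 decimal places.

0.630

Conditional on each supplier, P(X ≤ 3): A: 0.99543; B: 0.956905; C: 0.0801558.
By total probability, P(X ≤ 3) = 0.38·0.99543 + 0.23·0.956905 + 0.39·0.0801558 = 0.629612.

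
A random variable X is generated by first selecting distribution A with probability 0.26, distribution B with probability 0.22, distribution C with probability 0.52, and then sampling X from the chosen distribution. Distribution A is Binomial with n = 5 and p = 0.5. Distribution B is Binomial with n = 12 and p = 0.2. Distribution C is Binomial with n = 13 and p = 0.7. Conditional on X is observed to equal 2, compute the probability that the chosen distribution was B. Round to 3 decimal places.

Likelihoods P(X=2 | ·): A: 0.3125; B: 0.283468; C: 6.77056e-05.
Posterior ∝ prior × likelihood. Numerator for B: 0.22·0.283468 = 0.0623629.
Normalizing constant: 0.26·0.3125 + 0.22·0.283468 + 0.52·6.77056e-05 = 0.143648.
P(B | observation) = 0.0623629 / 0.143648 = 0.434137.

0.434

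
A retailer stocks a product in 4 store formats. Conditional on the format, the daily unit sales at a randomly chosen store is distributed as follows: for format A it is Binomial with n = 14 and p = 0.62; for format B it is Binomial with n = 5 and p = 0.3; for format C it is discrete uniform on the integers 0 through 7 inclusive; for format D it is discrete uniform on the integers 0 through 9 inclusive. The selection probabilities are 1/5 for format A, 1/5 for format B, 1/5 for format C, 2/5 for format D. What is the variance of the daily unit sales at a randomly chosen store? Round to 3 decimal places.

10.713

Per component, A: μ=8.68, E[X²]=78.6408; B: μ=1.5, E[X²]=3.3; C: μ=3.5, E[X²]=17.5; D: μ=4.5, E[X²]=28.5.
E[X] = 0.2·8.68 + 0.2·1.5 + 0.2·3.5 + 0.4·4.5 = 4.536.
E[X²] = 0.2·78.6408 + 0.2·3.3 + 0.2·17.5 + 0.4·28.5 = 31.2882.
Var(X) = E[X²] − (E[X])² = 31.2882 − 20.5753 = 10.7129.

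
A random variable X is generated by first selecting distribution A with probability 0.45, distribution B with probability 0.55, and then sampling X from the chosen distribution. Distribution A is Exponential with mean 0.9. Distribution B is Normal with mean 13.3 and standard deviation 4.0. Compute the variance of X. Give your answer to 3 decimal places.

47.220

Per component, A: μ=0.9, E[X²]=1.62; B: μ=13.3, E[X²]=192.89.
E[X] = 0.45·0.9 + 0.55·13.3 = 7.72.
E[X²] = 0.45·1.62 + 0.55·192.89 = 106.819.
Var(X) = E[X²] − (E[X])² = 106.819 − 59.5984 = 47.2201.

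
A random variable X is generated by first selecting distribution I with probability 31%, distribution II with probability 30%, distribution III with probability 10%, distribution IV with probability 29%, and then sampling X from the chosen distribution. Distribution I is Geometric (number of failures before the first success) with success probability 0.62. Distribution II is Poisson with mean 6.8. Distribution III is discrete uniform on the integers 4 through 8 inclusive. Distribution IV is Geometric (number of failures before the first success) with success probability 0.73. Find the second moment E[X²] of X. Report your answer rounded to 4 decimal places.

20.3215

For each component E[X²] = Var + (mean)², giving I: 1.3642; II: 53.04; III: 38; IV: 0.64346.
Overall E[X²] = 0.31·1.3642 + 0.3·53.04 + 0.1·38 + 0.29·0.64346 = 20.3215.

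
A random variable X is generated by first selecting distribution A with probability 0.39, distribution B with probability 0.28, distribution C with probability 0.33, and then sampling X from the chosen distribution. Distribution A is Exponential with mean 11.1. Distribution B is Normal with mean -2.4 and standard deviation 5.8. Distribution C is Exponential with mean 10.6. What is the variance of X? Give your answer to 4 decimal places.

130.0994

Per component, A: μ=11.1, E[X²]=246.42; B: μ=-2.4, E[X²]=39.4; C: μ=10.6, E[X²]=224.72.
E[X] = 0.39·11.1 + 0.28·-2.4 + 0.33·10.6 = 7.155.
E[X²] = 0.39·246.42 + 0.28·39.4 + 0.33·224.72 = 181.293.
Var(X) = E[X²] − (E[X])² = 181.293 − 51.194 = 130.099.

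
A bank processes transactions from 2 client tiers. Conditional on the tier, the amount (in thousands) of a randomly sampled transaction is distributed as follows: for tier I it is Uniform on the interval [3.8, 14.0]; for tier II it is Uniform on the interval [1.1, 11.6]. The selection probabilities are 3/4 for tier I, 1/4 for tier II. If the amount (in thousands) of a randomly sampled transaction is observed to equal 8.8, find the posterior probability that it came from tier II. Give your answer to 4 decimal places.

Likelihoods f(8.8 | ·): I: 0.0980392; II: 0.0952381.
Posterior ∝ prior × likelihood. Numerator for II: 0.25·0.0952381 = 0.0238095.
Normalizing constant: 0.75·0.0980392 + 0.25·0.0952381 = 0.0973389.
P(II | observation) = 0.0238095 / 0.0973389 = 0.244604.

0.2446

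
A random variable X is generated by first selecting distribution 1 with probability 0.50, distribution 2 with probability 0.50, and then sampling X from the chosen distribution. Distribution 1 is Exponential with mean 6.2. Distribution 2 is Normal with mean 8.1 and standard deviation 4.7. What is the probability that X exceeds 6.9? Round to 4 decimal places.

Conditional on each component, P(X > 6.9): 1: 0.328604; 2: 0.600762.
By total probability, P(X > 6.9) = 0.5·0.328604 + 0.5·0.600762 = 0.464683.

0.4647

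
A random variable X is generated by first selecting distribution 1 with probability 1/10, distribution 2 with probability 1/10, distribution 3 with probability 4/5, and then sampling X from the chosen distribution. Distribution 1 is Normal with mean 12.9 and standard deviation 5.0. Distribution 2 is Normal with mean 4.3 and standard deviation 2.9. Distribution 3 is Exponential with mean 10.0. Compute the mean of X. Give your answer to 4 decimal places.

9.7200

Component means — 1: 12.9; 2: 4.3; 3: 10.
E[X] = 0.1·12.9 + 0.1·4.3 + 0.8·10 = 9.72.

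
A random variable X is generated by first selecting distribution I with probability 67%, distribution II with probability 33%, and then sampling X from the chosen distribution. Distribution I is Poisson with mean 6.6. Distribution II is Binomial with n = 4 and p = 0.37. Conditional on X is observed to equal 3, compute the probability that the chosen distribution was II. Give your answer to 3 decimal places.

0.491

Likelihoods P(X=3 | ·): I: 0.0651834; II: 0.127646.
Posterior ∝ prior × likelihood. Numerator for II: 0.33·0.127646 = 0.042123.
Normalizing constant: 0.67·0.0651834 + 0.33·0.127646 = 0.0857959.
P(II | observation) = 0.042123 / 0.0857959 = 0.490968.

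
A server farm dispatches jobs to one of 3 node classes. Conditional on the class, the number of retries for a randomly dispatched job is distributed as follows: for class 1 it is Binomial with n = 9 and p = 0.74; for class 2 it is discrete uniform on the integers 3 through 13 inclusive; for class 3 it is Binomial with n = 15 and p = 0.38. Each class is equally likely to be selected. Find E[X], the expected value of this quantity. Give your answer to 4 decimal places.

Component means — 1: 6.66; 2: 8; 3: 5.7.
E[X] = 0.333333·6.66 + 0.333333·8 + 0.333333·5.7 = 6.78667.

6.7867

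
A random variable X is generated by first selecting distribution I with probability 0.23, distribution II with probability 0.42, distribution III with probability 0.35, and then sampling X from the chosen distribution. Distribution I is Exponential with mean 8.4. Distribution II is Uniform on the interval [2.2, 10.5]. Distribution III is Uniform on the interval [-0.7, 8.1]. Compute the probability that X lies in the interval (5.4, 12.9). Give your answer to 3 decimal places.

0.437

Conditional on each component, P(5.4 < X < 12.9): I: 0.310486; II: 0.614458; III: 0.306818.
By total probability, P(5.4 < X < 12.9) = 0.23·0.310486 + 0.42·0.614458 + 0.35·0.306818 = 0.43687.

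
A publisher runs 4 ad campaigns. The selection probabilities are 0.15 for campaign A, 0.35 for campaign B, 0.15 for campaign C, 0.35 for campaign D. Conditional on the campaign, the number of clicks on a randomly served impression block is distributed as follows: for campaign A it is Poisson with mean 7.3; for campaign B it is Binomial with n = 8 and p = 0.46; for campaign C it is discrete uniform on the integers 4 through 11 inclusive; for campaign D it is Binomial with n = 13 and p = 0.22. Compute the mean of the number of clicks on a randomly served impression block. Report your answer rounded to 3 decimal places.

Component means — A: 7.3; B: 3.68; C: 7.5; D: 2.86.
E[X] = 0.15·7.3 + 0.35·3.68 + 0.15·7.5 + 0.35·2.86 = 4.509.

4.509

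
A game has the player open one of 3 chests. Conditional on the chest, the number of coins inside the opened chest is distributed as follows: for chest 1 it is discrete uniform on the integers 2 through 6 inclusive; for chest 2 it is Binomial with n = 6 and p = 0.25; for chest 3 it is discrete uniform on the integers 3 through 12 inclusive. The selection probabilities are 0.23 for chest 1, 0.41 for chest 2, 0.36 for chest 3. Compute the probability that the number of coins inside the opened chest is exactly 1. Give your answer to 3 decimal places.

Conditional on each chest, P(X = 1): 1: 0; 2: 0.355957; 3: 0.
By total probability, P(X = 1) = 0.23·0 + 0.41·0.355957 + 0.36·0 = 0.145942.

0.146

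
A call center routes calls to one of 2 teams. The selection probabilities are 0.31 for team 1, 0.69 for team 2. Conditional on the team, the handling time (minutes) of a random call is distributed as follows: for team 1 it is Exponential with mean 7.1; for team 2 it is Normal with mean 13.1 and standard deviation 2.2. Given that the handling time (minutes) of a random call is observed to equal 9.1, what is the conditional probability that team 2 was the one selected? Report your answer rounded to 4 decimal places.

0.6641

Likelihoods f(9.1 | ·): 1: 0.0390941; 2: 0.0347252.
Posterior ∝ prior × likelihood. Numerator for 2: 0.69·0.0347252 = 0.0239604.
Normalizing constant: 0.31·0.0390941 + 0.69·0.0347252 = 0.0360796.
P(2 | observation) = 0.0239604 / 0.0360796 = 0.664099.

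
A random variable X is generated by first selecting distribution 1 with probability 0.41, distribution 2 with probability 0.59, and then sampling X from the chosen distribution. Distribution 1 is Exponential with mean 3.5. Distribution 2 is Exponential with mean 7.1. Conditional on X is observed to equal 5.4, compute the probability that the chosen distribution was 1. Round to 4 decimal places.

Likelihoods f(5.4 | ·): 1: 0.061077; 2: 0.0658314.
Posterior ∝ prior × likelihood. Numerator for 1: 0.41·0.061077 = 0.0250416.
Normalizing constant: 0.41·0.061077 + 0.59·0.0658314 = 0.0638821.
P(1 | observation) = 0.0250416 / 0.0638821 = 0.391997.

0.3920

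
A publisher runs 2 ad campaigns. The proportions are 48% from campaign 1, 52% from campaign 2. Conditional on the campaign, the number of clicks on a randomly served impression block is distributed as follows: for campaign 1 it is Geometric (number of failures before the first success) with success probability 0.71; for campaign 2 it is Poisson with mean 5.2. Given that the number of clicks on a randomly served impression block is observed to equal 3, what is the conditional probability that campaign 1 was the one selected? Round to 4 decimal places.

Likelihoods P(X=3 | ·): 1: 0.0173162; 2: 0.129279.
Posterior ∝ prior × likelihood. Numerator for 1: 0.48·0.0173162 = 0.00831177.
Normalizing constant: 0.48·0.0173162 + 0.52·0.129279 = 0.0755368.
P(1 | observation) = 0.00831177 / 0.0755368 = 0.110036.

0.1100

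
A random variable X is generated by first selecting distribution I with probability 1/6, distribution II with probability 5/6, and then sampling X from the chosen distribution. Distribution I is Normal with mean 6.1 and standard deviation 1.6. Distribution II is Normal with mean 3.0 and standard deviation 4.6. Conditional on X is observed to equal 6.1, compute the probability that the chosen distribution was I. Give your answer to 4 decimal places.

Likelihoods f(6.1 | ·): I: 0.249339; II: 0.0691087.
Posterior ∝ prior × likelihood. Numerator for I: 0.166667·0.249339 = 0.0415565.
Normalizing constant: 0.166667·0.249339 + 0.833333·0.0691087 = 0.0991471.
P(I | observation) = 0.0415565 / 0.0991471 = 0.41914.

0.4191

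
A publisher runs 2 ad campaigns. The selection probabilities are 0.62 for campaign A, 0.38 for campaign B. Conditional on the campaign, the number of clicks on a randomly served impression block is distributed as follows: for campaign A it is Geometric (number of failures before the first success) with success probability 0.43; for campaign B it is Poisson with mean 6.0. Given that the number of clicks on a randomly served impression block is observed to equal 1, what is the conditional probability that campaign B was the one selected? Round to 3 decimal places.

0.036

Likelihoods P(X=1 | ·): A: 0.2451; B: 0.0148725.
Posterior ∝ prior × likelihood. Numerator for B: 0.38·0.0148725 = 0.00565155.
Normalizing constant: 0.62·0.2451 + 0.38·0.0148725 = 0.157614.
P(B | observation) = 0.00565155 / 0.157614 = 0.035857.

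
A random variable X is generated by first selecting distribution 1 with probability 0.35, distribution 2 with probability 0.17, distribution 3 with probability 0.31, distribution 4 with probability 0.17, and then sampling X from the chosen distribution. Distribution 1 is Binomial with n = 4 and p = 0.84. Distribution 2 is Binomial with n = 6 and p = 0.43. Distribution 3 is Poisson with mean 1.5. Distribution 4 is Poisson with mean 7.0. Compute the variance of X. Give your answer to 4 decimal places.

Per component, 1: μ=3.36, E[X²]=11.8272; 2: μ=2.58, E[X²]=8.127; 3: μ=1.5, E[X²]=3.75; 4: μ=7, E[X²]=56.
E[X] = 0.35·3.36 + 0.17·2.58 + 0.31·1.5 + 0.17·7 = 3.2696.
E[X²] = 0.35·11.8272 + 0.17·8.127 + 0.31·3.75 + 0.17·56 = 16.2036.
Var(X) = E[X²] − (E[X])² = 16.2036 − 10.6903 = 5.51333.

5.5133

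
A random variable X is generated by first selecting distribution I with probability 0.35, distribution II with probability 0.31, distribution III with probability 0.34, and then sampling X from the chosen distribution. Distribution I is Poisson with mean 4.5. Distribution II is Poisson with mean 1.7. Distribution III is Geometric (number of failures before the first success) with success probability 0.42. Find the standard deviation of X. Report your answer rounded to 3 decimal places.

2.289

Per component, I: μ=4.5, E[X²]=24.75; II: μ=1.7, E[X²]=4.59; III: μ=1.38095, E[X²]=5.19501.
E[X] = 0.35·4.5 + 0.31·1.7 + 0.34·1.38095 = 2.57152.
E[X²] = 0.35·24.75 + 0.31·4.59 + 0.34·5.19501 = 11.8517.
Var(X) = E[X²] − (E[X])² = 11.8517 − 6.61273 = 5.23897.
SD(X) = √5.23897 = 2.28888.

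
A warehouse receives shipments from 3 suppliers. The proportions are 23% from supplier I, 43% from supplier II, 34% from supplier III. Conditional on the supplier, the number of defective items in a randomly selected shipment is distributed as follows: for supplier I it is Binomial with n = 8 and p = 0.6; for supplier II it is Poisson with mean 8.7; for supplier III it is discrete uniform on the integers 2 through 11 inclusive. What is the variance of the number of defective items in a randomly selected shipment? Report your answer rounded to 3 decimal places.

Per component, I: μ=4.8, E[X²]=24.96; II: μ=8.7, E[X²]=84.39; III: μ=6.5, E[X²]=50.5.
E[X] = 0.23·4.8 + 0.43·8.7 + 0.34·6.5 = 7.055.
E[X²] = 0.23·24.96 + 0.43·84.39 + 0.34·50.5 = 59.1985.
Var(X) = E[X²] − (E[X])² = 59.1985 − 49.773 = 9.42547.

9.425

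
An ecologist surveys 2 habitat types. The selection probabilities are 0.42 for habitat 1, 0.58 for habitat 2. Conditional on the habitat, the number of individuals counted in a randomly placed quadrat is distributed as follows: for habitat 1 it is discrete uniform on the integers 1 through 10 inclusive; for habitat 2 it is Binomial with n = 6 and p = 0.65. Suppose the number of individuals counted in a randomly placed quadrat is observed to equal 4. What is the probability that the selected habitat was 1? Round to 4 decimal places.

Likelihoods P(X=4 | ·): 1: 0.1; 2: 0.328005.
Posterior ∝ prior × likelihood. Numerator for 1: 0.42·0.1 = 0.042.
Normalizing constant: 0.42·0.1 + 0.58·0.328005 = 0.232243.
P(1 | observation) = 0.042 / 0.232243 = 0.180845.

0.1808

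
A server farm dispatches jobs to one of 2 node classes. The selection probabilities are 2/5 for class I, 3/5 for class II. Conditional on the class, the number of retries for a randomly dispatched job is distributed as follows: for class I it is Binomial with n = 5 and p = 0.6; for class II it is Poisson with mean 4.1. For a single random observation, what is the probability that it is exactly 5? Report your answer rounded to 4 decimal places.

Conditional on each class, P(X = 5): I: 0.07776; II: 0.160004.
By total probability, P(X = 5) = 0.4·0.07776 + 0.6·0.160004 = 0.127106.

0.1271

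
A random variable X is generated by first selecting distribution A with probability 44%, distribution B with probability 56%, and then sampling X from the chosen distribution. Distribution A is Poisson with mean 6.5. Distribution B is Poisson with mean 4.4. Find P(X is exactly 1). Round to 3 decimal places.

0.035

Conditional on each component, P(X = 1): A: 0.00977235; B: 0.0540203.
By total probability, P(X = 1) = 0.44·0.00977235 + 0.56·0.0540203 = 0.0345512.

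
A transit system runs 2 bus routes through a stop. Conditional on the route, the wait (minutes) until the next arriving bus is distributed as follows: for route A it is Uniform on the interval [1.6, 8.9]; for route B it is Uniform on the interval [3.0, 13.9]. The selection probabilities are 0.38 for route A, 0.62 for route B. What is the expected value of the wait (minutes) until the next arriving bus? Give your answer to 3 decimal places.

7.234

Component means — A: 5.25; B: 8.45.
E[X] = 0.38·5.25 + 0.62·8.45 = 7.234.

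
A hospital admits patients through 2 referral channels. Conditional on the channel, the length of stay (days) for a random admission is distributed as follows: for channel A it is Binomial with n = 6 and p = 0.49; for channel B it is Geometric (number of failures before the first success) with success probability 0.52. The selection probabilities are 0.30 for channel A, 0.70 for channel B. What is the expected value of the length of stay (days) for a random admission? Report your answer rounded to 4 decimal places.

Component means — A: 2.94; B: 0.923077.
E[X] = 0.3·2.94 + 0.7·0.923077 = 1.52815.

1.5282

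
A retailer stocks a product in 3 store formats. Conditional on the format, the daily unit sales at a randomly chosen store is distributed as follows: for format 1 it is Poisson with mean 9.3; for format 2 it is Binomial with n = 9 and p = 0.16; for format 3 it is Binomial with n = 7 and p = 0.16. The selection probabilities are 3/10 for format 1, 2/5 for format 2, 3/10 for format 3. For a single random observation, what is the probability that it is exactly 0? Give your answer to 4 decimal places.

0.1718

Conditional on each format, P(X = 0): 1: 9.14242e-05; 2: 0.208216; 3: 0.29509.
By total probability, P(X = 0) = 0.3·9.14242e-05 + 0.4·0.208216 + 0.3·0.29509 = 0.171841.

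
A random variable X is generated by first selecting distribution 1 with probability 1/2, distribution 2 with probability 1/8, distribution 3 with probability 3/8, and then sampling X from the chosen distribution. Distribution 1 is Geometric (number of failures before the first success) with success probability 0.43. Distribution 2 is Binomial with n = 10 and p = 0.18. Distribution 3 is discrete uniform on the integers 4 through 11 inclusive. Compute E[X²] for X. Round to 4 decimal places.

26.0720

For each component E[X²] = Var + (mean)², giving 1: 4.83991; 2: 4.716; 3: 61.5.
Overall E[X²] = 0.5·4.83991 + 0.125·4.716 + 0.375·61.5 = 26.072.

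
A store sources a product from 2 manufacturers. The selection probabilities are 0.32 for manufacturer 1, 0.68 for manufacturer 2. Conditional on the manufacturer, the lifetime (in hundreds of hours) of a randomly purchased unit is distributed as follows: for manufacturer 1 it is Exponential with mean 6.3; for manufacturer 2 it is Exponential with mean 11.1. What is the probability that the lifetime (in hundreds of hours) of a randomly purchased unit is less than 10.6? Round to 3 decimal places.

0.679

Conditional on each manufacturer, P(X < 10.6): 1: 0.814099; 2: 0.615171.
By total probability, P(X < 10.6) = 0.32·0.814099 + 0.68·0.615171 = 0.678828.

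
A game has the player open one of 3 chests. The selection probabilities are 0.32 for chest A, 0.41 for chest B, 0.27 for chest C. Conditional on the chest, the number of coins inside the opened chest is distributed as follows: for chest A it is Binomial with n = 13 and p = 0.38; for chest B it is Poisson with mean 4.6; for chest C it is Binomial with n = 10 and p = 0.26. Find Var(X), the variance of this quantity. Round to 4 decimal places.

Per component, A: μ=4.94, E[X²]=27.4664; B: μ=4.6, E[X²]=25.76; C: μ=2.6, E[X²]=8.684.
E[X] = 0.32·4.94 + 0.41·4.6 + 0.27·2.6 = 4.1688.
E[X²] = 0.32·27.4664 + 0.41·25.76 + 0.27·8.684 = 21.6955.
Var(X) = E[X²] − (E[X])² = 21.6955 − 17.3789 = 4.31663.

4.3166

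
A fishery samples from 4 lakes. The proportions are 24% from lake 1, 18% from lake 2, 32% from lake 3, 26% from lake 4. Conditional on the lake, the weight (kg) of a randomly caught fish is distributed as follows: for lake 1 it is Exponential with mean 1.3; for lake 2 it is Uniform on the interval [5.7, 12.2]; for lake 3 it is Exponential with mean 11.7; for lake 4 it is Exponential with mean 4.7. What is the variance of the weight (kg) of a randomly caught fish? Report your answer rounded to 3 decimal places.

Per component, 1: μ=1.3, E[X²]=3.38; 2: μ=8.95, E[X²]=83.6233; 3: μ=11.7, E[X²]=273.78; 4: μ=4.7, E[X²]=44.18.
E[X] = 0.24·1.3 + 0.18·8.95 + 0.32·11.7 + 0.26·4.7 = 6.889.
E[X²] = 0.24·3.38 + 0.18·83.6233 + 0.32·273.78 + 0.26·44.18 = 114.96.
Var(X) = E[X²] − (E[X])² = 114.96 − 47.4583 = 67.5015.

67.501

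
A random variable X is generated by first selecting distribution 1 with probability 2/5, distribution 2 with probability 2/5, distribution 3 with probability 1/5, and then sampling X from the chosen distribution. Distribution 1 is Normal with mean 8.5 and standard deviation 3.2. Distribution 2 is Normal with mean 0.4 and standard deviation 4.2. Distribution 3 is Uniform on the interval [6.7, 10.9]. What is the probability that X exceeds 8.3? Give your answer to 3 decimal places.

0.346

Conditional on each component, P(X > 8.3): 1: 0.524918; 2: 0.0299892; 3: 0.619048.
By total probability, P(X > 8.3) = 0.4·0.524918 + 0.4·0.0299892 + 0.2·0.619048 = 0.345772.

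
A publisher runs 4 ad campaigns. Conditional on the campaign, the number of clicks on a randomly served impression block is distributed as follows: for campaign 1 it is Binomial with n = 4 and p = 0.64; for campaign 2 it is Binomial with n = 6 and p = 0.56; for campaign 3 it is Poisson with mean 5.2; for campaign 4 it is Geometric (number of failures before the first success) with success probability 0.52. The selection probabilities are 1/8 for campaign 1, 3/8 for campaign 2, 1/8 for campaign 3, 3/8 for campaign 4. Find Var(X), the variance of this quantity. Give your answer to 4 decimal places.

Per component, 1: μ=2.56, E[X²]=7.4752; 2: μ=3.36, E[X²]=12.768; 3: μ=5.2, E[X²]=32.24; 4: μ=0.923077, E[X²]=2.62722.
E[X] = 0.125·2.56 + 0.375·3.36 + 0.125·5.2 + 0.375·0.923077 = 2.57615.
E[X²] = 0.125·7.4752 + 0.375·12.768 + 0.125·32.24 + 0.375·2.62722 = 10.7376.
Var(X) = E[X²] − (E[X])² = 10.7376 − 6.63657 = 4.10104.

4.1010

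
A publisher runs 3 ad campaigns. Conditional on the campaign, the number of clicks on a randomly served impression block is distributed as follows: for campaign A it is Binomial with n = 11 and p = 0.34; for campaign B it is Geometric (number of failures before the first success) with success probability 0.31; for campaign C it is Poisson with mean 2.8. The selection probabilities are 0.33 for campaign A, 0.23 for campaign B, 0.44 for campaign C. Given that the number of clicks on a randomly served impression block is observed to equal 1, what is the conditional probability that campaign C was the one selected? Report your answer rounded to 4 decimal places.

Likelihoods P(X=1 | ·): A: 0.0586558; B: 0.2139; C: 0.170268.
Posterior ∝ prior × likelihood. Numerator for C: 0.44·0.170268 = 0.074918.
Normalizing constant: 0.33·0.0586558 + 0.23·0.2139 + 0.44·0.170268 = 0.143471.
P(C | observation) = 0.074918 / 0.143471 = 0.522181.

0.5222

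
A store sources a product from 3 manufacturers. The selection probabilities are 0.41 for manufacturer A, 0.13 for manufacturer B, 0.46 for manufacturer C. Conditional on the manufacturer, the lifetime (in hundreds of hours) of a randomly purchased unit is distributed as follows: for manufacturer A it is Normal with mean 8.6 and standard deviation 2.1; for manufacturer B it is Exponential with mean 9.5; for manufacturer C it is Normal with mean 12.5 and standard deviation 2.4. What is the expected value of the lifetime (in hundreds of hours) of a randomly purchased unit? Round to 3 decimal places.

Component means — A: 8.6; B: 9.5; C: 12.5.
E[X] = 0.41·8.6 + 0.13·9.5 + 0.46·12.5 = 10.511.

10.511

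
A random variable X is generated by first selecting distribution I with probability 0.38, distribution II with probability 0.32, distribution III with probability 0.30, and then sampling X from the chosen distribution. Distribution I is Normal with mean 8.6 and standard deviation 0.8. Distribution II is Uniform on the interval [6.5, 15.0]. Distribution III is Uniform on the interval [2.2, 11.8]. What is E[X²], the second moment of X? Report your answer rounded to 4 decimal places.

For each component E[X²] = Var + (mean)², giving I: 74.6; II: 121.583; III: 56.68.
Overall E[X²] = 0.38·74.6 + 0.32·121.583 + 0.3·56.68 = 84.2587.

84.2587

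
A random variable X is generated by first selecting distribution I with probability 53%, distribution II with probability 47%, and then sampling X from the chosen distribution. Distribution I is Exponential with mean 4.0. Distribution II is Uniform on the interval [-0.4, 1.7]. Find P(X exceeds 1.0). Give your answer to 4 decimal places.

0.5694

Conditional on each component, P(X > 1.0): I: 0.778801; II: 0.333333.
By total probability, P(X > 1.0) = 0.53·0.778801 + 0.47·0.333333 = 0.569431.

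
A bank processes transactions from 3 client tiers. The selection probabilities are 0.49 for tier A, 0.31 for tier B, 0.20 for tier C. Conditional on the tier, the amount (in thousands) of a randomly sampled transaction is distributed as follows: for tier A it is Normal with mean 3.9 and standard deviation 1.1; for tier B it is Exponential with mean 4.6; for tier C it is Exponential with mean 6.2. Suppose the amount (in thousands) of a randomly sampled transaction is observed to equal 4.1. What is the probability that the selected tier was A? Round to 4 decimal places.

0.7978

Likelihoods f(4.1 | ·): A: 0.356729; B: 0.0891566; C: 0.0832556.
Posterior ∝ prior × likelihood. Numerator for A: 0.49·0.356729 = 0.174797.
Normalizing constant: 0.49·0.356729 + 0.31·0.0891566 + 0.2·0.0832556 = 0.219087.
P(A | observation) = 0.174797 / 0.219087 = 0.797844.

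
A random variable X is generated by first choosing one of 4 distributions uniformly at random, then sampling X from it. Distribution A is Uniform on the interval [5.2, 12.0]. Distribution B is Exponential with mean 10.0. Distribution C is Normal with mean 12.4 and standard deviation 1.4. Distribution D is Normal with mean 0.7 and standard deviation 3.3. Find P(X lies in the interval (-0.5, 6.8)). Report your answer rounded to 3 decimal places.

0.335

Conditional on each component, P(-0.5 < X < 6.8): A: 0.235294; B: 0.493383; C: 3.16712e-05; D: 0.609669.
By total probability, P(-0.5 < X < 6.8) = 0.25·0.235294 + 0.25·0.493383 + 0.25·3.16712e-05 + 0.25·0.609669 = 0.334594.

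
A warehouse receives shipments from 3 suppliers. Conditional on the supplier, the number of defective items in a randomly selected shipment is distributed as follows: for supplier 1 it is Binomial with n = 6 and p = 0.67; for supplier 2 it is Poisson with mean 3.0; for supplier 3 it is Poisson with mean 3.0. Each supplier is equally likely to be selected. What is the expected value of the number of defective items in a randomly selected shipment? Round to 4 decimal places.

3.3400

Component means — 1: 4.02; 2: 3; 3: 3.
E[X] = 0.333333·4.02 + 0.333333·3 + 0.333333·3 = 3.34.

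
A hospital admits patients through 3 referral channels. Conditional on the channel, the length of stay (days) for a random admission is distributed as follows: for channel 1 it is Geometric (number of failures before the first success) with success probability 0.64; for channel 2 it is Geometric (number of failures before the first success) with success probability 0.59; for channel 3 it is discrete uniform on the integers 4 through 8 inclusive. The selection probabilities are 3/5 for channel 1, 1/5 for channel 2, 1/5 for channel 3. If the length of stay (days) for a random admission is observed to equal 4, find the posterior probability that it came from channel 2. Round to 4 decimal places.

0.0670

Likelihoods P(X=4 | ·): 1: 0.0107495; 2: 0.016672; 3: 0.2.
Posterior ∝ prior × likelihood. Numerator for 2: 0.2·0.016672 = 0.0033344.
Normalizing constant: 0.6·0.0107495 + 0.2·0.016672 + 0.2·0.2 = 0.0497841.
P(2 | observation) = 0.0033344 / 0.0497841 = 0.0669771.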